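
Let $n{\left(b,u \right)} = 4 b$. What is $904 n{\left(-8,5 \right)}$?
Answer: $-28928$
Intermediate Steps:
$904 n{\left(-8,5 \right)} = 904 \cdot 4 \left(-8\right) = 904 \left(-32\right) = -28928$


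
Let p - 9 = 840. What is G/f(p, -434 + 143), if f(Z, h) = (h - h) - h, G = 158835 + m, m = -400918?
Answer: -242083/291 ≈ -831.90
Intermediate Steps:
p = 849 (p = 9 + 840 = 849)
G = -242083 (G = 158835 - 400918 = -242083)
f(Z, h) = -h (f(Z, h) = 0 - h = -h)
G/f(p, -434 + 143) = -242083*(-1/(-434 + 143)) = -242083/((-1*(-291))) = -242083/291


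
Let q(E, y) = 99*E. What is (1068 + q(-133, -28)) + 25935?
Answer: 13836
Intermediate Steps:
(1068 + q(-133, -28)) + 25935 = (1068 + 99*(-133)) + 25935 = (1068 - 13167) + 25935 = -12099 + 25935 = 13836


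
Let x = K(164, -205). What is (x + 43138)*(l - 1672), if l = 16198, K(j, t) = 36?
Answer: 627145524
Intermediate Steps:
x = 36
(x + 43138)*(l - 1672) = (36 + 43138)*(16198 - 1672) = 43174*14526 = 627145524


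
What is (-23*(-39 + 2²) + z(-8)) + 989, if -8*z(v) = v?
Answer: 1795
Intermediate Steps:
z(v) = -v/8
(-23*(-39 + 2²) + z(-8)) + 989 = (-23*(-39 + 2²) - ⅛*(-8)) + 989 = (-23*(-39 + 4) + 1) + 989 = (-23*(-35) + 1) + 989 = (805 + 1) + 989 = 806 + 989 = 1795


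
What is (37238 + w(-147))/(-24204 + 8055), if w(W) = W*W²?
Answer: 3139285/16149 ≈ 194.40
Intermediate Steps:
w(W) = W³
(37238 + w(-147))/(-24204 + 8055) = (37238 + (-147)³)/(-24204 + 8055) = (37238 - 3176523)/(-16149) = -3139285*(-1/16149) = 3139285/16149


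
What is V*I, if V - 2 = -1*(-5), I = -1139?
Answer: -7973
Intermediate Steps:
V = 7 (V = 2 - 1*(-5) = 2 + 5 = 7)
V*I = 7*(-1139) = -7973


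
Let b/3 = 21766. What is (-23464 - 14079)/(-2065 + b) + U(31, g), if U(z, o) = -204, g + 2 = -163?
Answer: -12937075/63233 ≈ -204.59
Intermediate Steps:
b = 65298 (b = 3*21766 = 65298)
g = -165 (g = -2 - 163 = -165)
(-23464 - 14079)/(-2065 + b) + U(31, g) = (-23464 - 14079)/(-2065 + 65298) - 204 = -37543/63233 - 204 = -12937075/63233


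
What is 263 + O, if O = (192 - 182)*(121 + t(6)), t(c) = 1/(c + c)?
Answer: 8843/6 ≈ 1473.8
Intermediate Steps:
t(c) = 1/(2*c)
O = 7265/6 (O = (192 - 182)*(121 + (½)/6) = 10*(121 + (½)*(⅙)) = 10*(121 + 1/12) = 10*(1453/12) = 7265/6 ≈ 1210.8)
263 + O = 263 + 7265/6 = 8843/6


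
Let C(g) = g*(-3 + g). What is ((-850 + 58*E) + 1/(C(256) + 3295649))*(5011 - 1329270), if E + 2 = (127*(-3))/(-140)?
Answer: 251744483105847583/235229190 ≈ 1.0702e+9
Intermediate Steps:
E = 101/140 (E = -2 + (127*(-3))/(-140) = -2 - 381*(-1/140) = -2 + 381/140 = 101/140 ≈ 0.72143)
((-850 + 58*E) + 1/(C(256) + 3295649))*(5011 - 1329270) = ((-850 + 58*(101/140)) + 1/(256*(-3 + 256) + 3295649))*(5011 - 1329270) = ((-850 + 2929/70) + 1/(256*253 + 3295649))*(-1324259) = (-56571/70 + 1/(64768 + 3295649))*(-1324259) = (-56571/70 + 1/3360417)*(-1324259) = -190102150037/235229190*(-1324259) = 251744483105847583/235229190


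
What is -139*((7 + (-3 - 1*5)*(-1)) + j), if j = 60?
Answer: -10425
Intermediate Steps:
-139*((7 + (-3 - 1*5)*(-1)) + j) = -139*((7 + (-3 - 1*5)*(-1)) + 60) = -139*((7 + (-3 - 5)*(-1)) + 60) = -139*((7 - 8*(-1)) + 60) = -139*((7 + 8) + 60) = -139*(15 + 60) = -139*75 = -10425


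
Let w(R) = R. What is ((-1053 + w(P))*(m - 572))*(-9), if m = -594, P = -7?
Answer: -11123640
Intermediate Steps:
((-1053 + w(P))*(m - 572))*(-9) = ((-1053 - 7)*(-594 - 572))*(-9) = -1060*(-1166)*(-9) = 1235960*(-9) = -11123640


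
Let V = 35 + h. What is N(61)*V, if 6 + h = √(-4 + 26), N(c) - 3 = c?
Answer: 1856 + 64*√22 ≈ 2156.2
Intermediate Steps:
N(c) = 3 + c
h = -6 + √22 (h = -6 + √(-4 + 26) = -6 + √22 ≈ -1.3096)
V = 29 + √22 (V = 35 + (-6 + √22) = 29 + √22 ≈ 33.690)
N(61)*V = (3 + 61)*(29 + √22) = 64*(29 + √22) = 1856 + 64*√22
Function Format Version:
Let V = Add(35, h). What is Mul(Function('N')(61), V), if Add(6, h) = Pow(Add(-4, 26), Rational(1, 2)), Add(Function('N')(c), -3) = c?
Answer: Add(1856, Mul(64, Pow(22, Rational(1, 2)))) ≈ 2156.2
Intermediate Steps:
Function('N')(c) = Add(3, c)
h = Add(-6, Pow(22, Rational(1, 2))) (h = Add(-6, Pow(Add(-4, 26), Rational(1, 2))) = Add(-6, Pow(22, Rational(1, 2))) ≈ -1.3096)
V = Add(29, Pow(22, Rational(1, 2))) (V = Add(35, Add(-6, Pow(22, Rational(1, 2)))) = Add(29, Pow(22, Rational(1, 2))) ≈ 33.690)
Mul(Function('N')(61), V) = Mul(Add(3, 61), Add(29, Pow(22, Rational(1, 2)))) = Mul(64, Add(29, Pow(22, Rational(1, 2)))) = Add(1856, Mul(64, Pow(22, Rational(1, 2))))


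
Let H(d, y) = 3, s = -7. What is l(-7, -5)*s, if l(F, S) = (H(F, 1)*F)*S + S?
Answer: -700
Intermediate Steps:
l(F, S) = S + 3*F*S (l(F, S) = (3*F)*S + S = 3*F*S + S = S + 3*F*S)
l(-7, -5)*s = -5*(1 + 3*(-7))*(-7) = -5*(1 - 21)*(-7) = -5*(-20)*(-7) = 100*(-7) = -700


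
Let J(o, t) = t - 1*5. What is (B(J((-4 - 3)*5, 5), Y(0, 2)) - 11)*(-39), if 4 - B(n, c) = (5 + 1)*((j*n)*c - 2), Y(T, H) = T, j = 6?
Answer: -195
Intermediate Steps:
J(o, t) = -5 + t (J(o, t) = t - 5 = -5 + t)
B(n, c) = 16 - 36*c*n (B(n, c) = 4 - (5 + 1)*((6*n)*c - 2) = 4 - 6*(6*c*n - 2) = 4 - 6*(-2 + 6*c*n) = 4 - (-12 + 36*c*n) = 4 + (12 - 36*c*n) = 16 - 36*c*n)
(B(J((-4 - 3)*5, 5), Y(0, 2)) - 11)*(-39) = ((16 - 36*0*(-5 + 5)) - 11)*(-39) = ((16 - 36*0*0) - 11)*(-39) = ((16 + 0) - 11)*(-39) = (16 - 11)*(-39) = 5*(-39) = -195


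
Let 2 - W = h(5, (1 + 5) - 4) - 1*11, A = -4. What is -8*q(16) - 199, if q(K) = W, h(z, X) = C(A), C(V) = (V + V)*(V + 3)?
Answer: -239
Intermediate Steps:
C(V) = 2*V*(3 + V) (C(V) = (2*V)*(3 + V) = 2*V*(3 + V))
h(z, X) = 8 (h(z, X) = 2*(-4)*(3 - 4) = 2*(-4)*(-1) = 8)
W = 5 (W = 2 - (8 - 1*11) = 2 - (8 - 11) = 2 - 1*(-3) = 2 + 3 = 5)
q(K) = 5
-8*q(16) - 199 = -8*5 - 199 = -40 - 199 = -239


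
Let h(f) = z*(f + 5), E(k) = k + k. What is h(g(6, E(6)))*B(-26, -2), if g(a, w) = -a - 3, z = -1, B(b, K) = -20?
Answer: -80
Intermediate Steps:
E(k) = 2*k
g(a, w) = -3 - a
h(f) = -5 - f (h(f) = -(f + 5) = -(5 + f) = -5 - f)
h(g(6, E(6)))*B(-26, -2) = (-5 - (-3 - 1*6))*(-20) = (-5 - (-3 - 6))*(-20) = (-5 - 1*(-9))*(-20) = (-5 + 9)*(-20) = 4*(-20) = -80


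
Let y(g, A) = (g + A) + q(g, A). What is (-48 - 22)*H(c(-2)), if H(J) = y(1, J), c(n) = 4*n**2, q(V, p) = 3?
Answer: -1400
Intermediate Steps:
y(g, A) = 3 + A + g (y(g, A) = (g + A) + 3 = (A + g) + 3 = 3 + A + g)
H(J) = 4 + J (H(J) = 3 + J + 1 = 4 + J)
(-48 - 22)*H(c(-2)) = (-48 - 22)*(4 + 4*(-2)**2) = -70*(4 + 4*4) = -70*(4 + 16) = -70*20 = -1400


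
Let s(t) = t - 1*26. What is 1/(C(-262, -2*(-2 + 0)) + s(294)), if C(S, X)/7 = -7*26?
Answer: -1/1006 ≈ -0.00099404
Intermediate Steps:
C(S, X) = -1274 (C(S, X) = 7*(-7*26) = 7*(-182) = -1274)
s(t) = -26 + t (s(t) = t - 26 = -26 + t)
1/(C(-262, -2*(-2 + 0)) + s(294)) = 1/(-1274 + (-26 + 294)) = 1/(-1274 + 268) = 1/(-1006) = -1/1006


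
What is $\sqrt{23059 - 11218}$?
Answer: $\sqrt{11841} \approx 108.82$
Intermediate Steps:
$\sqrt{23059 - 11218} = \sqrt{11841}$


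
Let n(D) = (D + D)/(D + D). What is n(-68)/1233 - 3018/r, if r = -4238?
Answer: 1862716/2612727 ≈ 0.71294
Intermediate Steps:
n(D) = 1 (n(D) = (2*D)/((2*D)) = (2*D)*(1/(2*D)) = 1)
n(-68)/1233 - 3018/r = 1/1233 - 3018/(-4238) = 1*(1/1233) - 3018*(-1/4238) = 1/1233 + 1509/2119 = 1862716/2612727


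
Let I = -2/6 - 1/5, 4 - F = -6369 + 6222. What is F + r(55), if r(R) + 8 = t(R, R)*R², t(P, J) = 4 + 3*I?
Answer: 7403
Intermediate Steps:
F = 151 (F = 4 - (-6369 + 6222) = 4 - 1*(-147) = 4 + 147 = 151)
I = -8/15 (I = -2*⅙ - 1*⅕ = -⅓ - ⅕ = -8/15 ≈ -0.53333)
t(P, J) = 12/5 (t(P, J) = 4 + 3*(-8/15) = 4 - 8/5 = 12/5)
r(R) = -8 + 12*R²/5
F + r(55) = 151 + (-8 + (12/5)*55²) = 151 + (-8 + (12/5)*3025) = 151 + (-8 + 7260) = 151 + 7252 = 7403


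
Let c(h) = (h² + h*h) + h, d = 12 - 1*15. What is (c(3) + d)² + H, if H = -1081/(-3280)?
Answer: 1063801/3280 ≈ 324.33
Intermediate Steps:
d = -3 (d = 12 - 15 = -3)
H = 1081/3280 (H = -1081*(-1/3280) = 1081/3280 ≈ 0.32957)
c(h) = h + 2*h² (c(h) = (h² + h²) + h = 2*h² + h = h + 2*h²)
(c(3) + d)² + H = (3*(1 + 2*3) - 3)² + 1081/3280 = (3*(1 + 6) - 3)² + 1081/3280 = (3*7 - 3)² + 1081/3280 = (21 - 3)² + 1081/3280 = 18² + 1081/3280 = 324 + 1081/3280 = 1063801/3280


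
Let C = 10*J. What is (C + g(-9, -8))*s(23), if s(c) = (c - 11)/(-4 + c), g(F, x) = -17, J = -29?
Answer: -3684/19 ≈ -193.89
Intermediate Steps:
s(c) = (-11 + c)/(-4 + c)
C = -290 (C = 10*(-29) = -290)
(C + g(-9, -8))*s(23) = (-290 - 17)*((-11 + 23)/(-4 + 23)) = -307*12/19 = -3684/19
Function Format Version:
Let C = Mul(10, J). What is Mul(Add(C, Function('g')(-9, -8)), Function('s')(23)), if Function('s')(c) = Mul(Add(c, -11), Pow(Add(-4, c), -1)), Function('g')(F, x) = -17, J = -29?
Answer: Rational(-3684, 19) ≈ -193.89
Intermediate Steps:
Function('s')(c) = Mul(Pow(Add(-4, c), -1), Add(-11, c)) (Function('s')(c) = Mul(Add(-11, c), Pow(Add(-4, c), -1)) = Mul(Pow(Add(-4, c), -1), Add(-11, c)))
C = -290 (C = Mul(10, -29) = -290)
Mul(Add(C, Function('g')(-9, -8)), Function('s')(23)) = Mul(Add(-290, -17), Mul(Pow(Add(-4, 23), -1), Add(-11, 23))) = Mul(-307, Mul(Pow(19, -1), 12)) = Mul(-307, Mul(Rational(1, 19), 12)) = Mul(-307, Rational(12, 19)) = Rational(-3684, 19)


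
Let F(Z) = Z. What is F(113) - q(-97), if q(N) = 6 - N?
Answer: 10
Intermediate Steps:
F(113) - q(-97) = 113 - (6 - 1*(-97)) = 113 - (6 + 97) = 113 - 1*103 = 113 - 103 = 10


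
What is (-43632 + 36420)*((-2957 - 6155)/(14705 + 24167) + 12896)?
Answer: -451907706300/4859 ≈ -9.3004e+7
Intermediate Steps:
(-43632 + 36420)*((-2957 - 6155)/(14705 + 24167) + 12896) = -7212*(-9112/38872 + 12896) = -7212*(-9112*1/38872 + 12896) = -7212*(-1139/4859 + 12896) = -7212*62660525/4859 = -451907706300/4859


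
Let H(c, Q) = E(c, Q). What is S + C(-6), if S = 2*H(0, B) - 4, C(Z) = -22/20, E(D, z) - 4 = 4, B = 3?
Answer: 109/10 ≈ 10.900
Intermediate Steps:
E(D, z) = 8 (E(D, z) = 4 + 4 = 8)
H(c, Q) = 8
C(Z) = -11/10 (C(Z) = -22*1/20 = -11/10)
S = 12 (S = 2*8 - 4 = 16 - 4 = 12)
S + C(-6) = 12 - 11/10 = 109/10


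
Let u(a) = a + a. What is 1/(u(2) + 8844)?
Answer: 1/8848 ≈ 0.00011302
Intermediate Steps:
u(a) = 2*a
1/(u(2) + 8844) = 1/(2*2 + 8844) = 1/(4 + 8844) = 1/8848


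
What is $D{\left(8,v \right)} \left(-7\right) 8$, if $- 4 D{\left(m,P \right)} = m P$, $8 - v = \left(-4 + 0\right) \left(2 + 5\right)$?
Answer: $4032$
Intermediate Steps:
$v = 36$ ($v = 8 - \left(-4 + 0\right) \left(2 + 5\right) = 8 - \left(-4\right) 7 = 8 - -28 = 8 + 28 = 36$)
$D{\left(m,P \right)} = - \frac{P m}{4}$ ($D{\left(m,P \right)} = - \frac{m P}{4} = - \frac{P m}{4}$)
$D{\left(8,v \right)} \left(-7\right) 8 = \left(- \frac{1}{4}\right) 36 \cdot 8 \left(-7\right) 8 = \left(-72\right) \left(-7\right) 8 = 504 \cdot 8 = 4032$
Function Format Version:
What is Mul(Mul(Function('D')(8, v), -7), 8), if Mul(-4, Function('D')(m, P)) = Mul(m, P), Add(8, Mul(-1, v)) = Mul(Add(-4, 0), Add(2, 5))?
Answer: 4032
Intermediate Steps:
v = 36 (v = Add(8, Mul(-1, Mul(Add(-4, 0), Add(2, 5)))) = Add(8, Mul(-1, Mul(-4, 7))) = Add(8, Mul(-1, -28)) = Add(8, 28) = 36)
Function('D')(m, P) = Mul(Rational(-1, 4), P, m) (Function('D')(m, P) = Mul(Rational(-1, 4), Mul(m, P)) = Mul(Rational(-1, 4), Mul(P, m)) = Mul(Rational(-1, 4), P, m))
Mul(Mul(Function('D')(8, v), -7), 8) = Mul(Mul(Mul(Rational(-1, 4), 36, 8), -7), 8) = Mul(Mul(-72, -7), 8) = Mul(504, 8) = 4032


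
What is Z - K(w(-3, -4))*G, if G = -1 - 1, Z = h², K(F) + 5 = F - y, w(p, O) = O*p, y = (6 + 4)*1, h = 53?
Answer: 2803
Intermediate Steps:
y = 10 (y = 10*1 = 10)
K(F) = -15 + F (K(F) = -5 + (F - 1*10) = -5 + (F - 10) = -5 + (-10 + F) = -15 + F)
Z = 2809 (Z = 53² = 2809)
G = -2
Z - K(w(-3, -4))*G = 2809 - (-15 - 4*(-3))*(-2) = 2809 - (-15 + 12)*(-2) = 2809 - (-3)*(-2) = 2809 - 1*6 = 2809 - 6 = 2803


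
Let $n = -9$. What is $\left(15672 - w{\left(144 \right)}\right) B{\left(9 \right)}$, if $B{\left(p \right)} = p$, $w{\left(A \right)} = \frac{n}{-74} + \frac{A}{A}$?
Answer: $\frac{10436805}{74} \approx 1.4104 \cdot 10^{5}$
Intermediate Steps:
$w{\left(A \right)} = \frac{83}{74}$ ($w{\left(A \right)} = - \frac{9}{-74} + \frac{A}{A} = \left(-9\right) \left(- \frac{1}{74}\right) + 1 = \frac{9}{74} + 1 = \frac{83}{74}$)
$\left(15672 - w{\left(144 \right)}\right) B{\left(9 \right)} = \left(15672 - \frac{83}{74}\right) 9 = \frac{1159645}{74} \cdot 9 = \frac{10436805}{74}$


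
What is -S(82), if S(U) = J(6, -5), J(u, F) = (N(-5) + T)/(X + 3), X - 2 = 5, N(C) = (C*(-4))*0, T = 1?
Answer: -⅒ ≈ -0.10000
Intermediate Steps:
N(C) = 0 (N(C) = -4*C*0 = 0)
X = 7 (X = 2 + 5 = 7)
J(u, F) = ⅒ (J(u, F) = (0 + 1)/(7 + 3) = 1/10 = 1*(⅒) = ⅒)
S(U) = ⅒
-S(82) = -1*⅒ = -⅒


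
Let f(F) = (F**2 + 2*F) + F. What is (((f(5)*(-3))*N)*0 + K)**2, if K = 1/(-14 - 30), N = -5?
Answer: 1/1936 ≈ 0.00051653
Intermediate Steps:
f(F) = F**2 + 3*F
K = -1/44 (K = 1/(-44) = -1/44 ≈ -0.022727)
(((f(5)*(-3))*N)*0 + K)**2 = ((((5*(3 + 5))*(-3))*(-5))*0 - 1/44)**2 = ((((5*8)*(-3))*(-5))*0 - 1/44)**2 = (((40*(-3))*(-5))*0 - 1/44)**2 = (-120*(-5)*0 - 1/44)**2 = (600*0 - 1/44)**2 = (0 - 1/44)**2 = (-1/44)**2 = 1/1936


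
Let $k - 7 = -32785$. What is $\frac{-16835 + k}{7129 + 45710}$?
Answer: $- \frac{49613}{52839} \approx -0.93895$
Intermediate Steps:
$k = -32778$ ($k = 7 - 32785 = -32778$)
$\frac{-16835 + k}{7129 + 45710} = \frac{-16835 - 32778}{7129 + 45710} = - \frac{49613}{52839}$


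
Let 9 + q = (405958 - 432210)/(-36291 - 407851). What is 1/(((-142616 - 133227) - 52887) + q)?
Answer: -222071/73003385343 ≈ -3.0419e-6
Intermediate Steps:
q = -1985513/222071 (q = -9 + (405958 - 432210)/(-36291 - 407851) = -9 - 26252/(-444142) = -9 - 26252*(-1/444142) = -9 + 13126/222071 = -1985513/222071 ≈ -8.9409)
1/(((-142616 - 133227) - 52887) + q) = 1/(((-142616 - 133227) - 52887) - 1985513/222071) = 1/((-275843 - 52887) - 1985513/222071) = 1/(-328730 - 1985513/222071) = 1/(-73003385343/222071) = -222071/73003385343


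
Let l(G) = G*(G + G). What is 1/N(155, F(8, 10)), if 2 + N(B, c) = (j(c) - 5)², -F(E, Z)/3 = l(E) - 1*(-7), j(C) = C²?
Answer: 1/26902560398 ≈ 3.7171e-11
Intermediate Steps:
l(G) = 2*G² (l(G) = G*(2*G) = 2*G²)
F(E, Z) = -21 - 6*E² (F(E, Z) = -3*(2*E² - 1*(-7)) = -3*(2*E² + 7) = -3*(7 + 2*E²) = -21 - 6*E²)
N(B, c) = -2 + (-5 + c²)² (N(B, c) = -2 + (c² - 5)² = -2 + (-5 + c²)²)
1/N(155, F(8, 10)) = 1/(-2 + (-5 + (-21 - 6*8²)²)²) = 1/(-2 + (-5 + (-21 - 6*64)²)²) = 1/(-2 + (-5 + (-21 - 384)²)²) = 1/(-2 + (-5 + (-405)²)²) = 1/(-2 + (-5 + 164025)²) = 1/(-2 + 164020²) = 1/(-2 + 26902560400) = 1/26902560398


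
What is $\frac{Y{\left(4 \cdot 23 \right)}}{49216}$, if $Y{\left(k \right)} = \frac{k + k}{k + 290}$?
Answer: $\frac{23}{2350064} \approx 9.787 \cdot 10^{-6}$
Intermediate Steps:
$Y{\left(k \right)} = \frac{2 k}{290 + k}$
$\frac{Y{\left(4 \cdot 23 \right)}}{49216} = \frac{2 \cdot 4 \cdot 23 \frac{1}{290 + 4 \cdot 23}}{49216} = 2 \cdot 92 \frac{1}{290 + 92} \cdot \frac{1}{49216} = 2 \cdot 92 \cdot \frac{1}{382} \cdot \frac{1}{49216} = \frac{92}{191} \cdot \frac{1}{49216} = \frac{23}{2350064}$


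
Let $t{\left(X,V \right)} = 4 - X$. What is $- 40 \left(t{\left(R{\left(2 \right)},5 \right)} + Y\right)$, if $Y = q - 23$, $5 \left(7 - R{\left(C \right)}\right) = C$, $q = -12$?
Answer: $1504$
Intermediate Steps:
$R{\left(C \right)} = 7 - \frac{C}{5}$
$Y = -35$ ($Y = -12 - 23 = -35$)
$- 40 \left(t{\left(R{\left(2 \right)},5 \right)} + Y\right) = - 40 \left(\left(4 - \left(7 - \frac{2}{5}\right)\right) - 35\right) = - 40 \left(\left(4 - \frac{33}{5}\right) - 35\right) = - 40 \left(- \frac{13}{5} - 35\right) = \left(-40\right) \left(- \frac{188}{5}\right) = 1504$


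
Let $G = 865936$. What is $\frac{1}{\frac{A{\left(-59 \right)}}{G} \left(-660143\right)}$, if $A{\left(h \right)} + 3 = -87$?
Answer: $\frac{432968}{29706435} \approx 0.014575$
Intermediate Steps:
$A{\left(h \right)} = -90$ ($A{\left(h \right)} = -3 - 87 = -90$)
$\frac{1}{\frac{A{\left(-59 \right)}}{G} \left(-660143\right)} = \frac{1}{- \frac{90}{865936} \left(-660143\right)} = \frac{1}{\left(-90\right) \frac{1}{865936}} \left(- \frac{1}{660143}\right) = \frac{1}{- \frac{45}{432968}} \left(- \frac{1}{660143}\right) = \left(- \frac{432968}{45}\right) \left(- \frac{1}{660143}\right) = \frac{432968}{29706435}$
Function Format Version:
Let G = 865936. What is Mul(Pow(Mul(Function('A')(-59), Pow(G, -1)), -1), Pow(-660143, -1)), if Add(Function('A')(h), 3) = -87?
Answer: Rational(432968, 29706435) ≈ 0.014575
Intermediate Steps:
Function('A')(h) = -90 (Function('A')(h) = Add(-3, -87) = -90)
Mul(Pow(Mul(Function('A')(-59), Pow(G, -1)), -1), Pow(-660143, -1)) = Mul(Pow(Mul(-90, Pow(865936, -1)), -1), Pow(-660143, -1)) = Mul(Pow(Mul(-90, Rational(1, 865936)), -1), Rational(-1, 660143)) = Mul(Pow(Rational(-45, 432968), -1), Rational(-1, 660143)) = Mul(Rational(-432968, 45), Rational(-1, 660143)) = Rational(432968, 29706435)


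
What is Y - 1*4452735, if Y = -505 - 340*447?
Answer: -4605220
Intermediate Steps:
Y = -152485 (Y = -505 - 151980 = -152485)
Y - 1*4452735 = -152485 - 1*4452735 = -152485 - 4452735 = -4605220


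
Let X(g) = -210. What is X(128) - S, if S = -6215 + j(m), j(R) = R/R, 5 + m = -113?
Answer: 6004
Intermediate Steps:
m = -118 (m = -5 - 113 = -118)
j(R) = 1
S = -6214 (S = -6215 + 1 = -6214)
X(128) - S = -210 - 1*(-6214) = -210 + 6214 = 6004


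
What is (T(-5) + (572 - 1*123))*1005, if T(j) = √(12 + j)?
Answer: 451245 + 1005*√7 ≈ 4.5390e+5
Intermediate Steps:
(T(-5) + (572 - 1*123))*1005 = (√(12 - 5) + (572 - 1*123))*1005 = (√7 + (572 - 123))*1005 = (√7 + 449)*1005 = (449 + √7)*1005 = 451245 + 1005*√7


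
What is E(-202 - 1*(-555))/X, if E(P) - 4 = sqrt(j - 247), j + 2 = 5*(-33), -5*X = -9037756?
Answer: 5/2259439 + 15*I*sqrt(46)/9037756 ≈ 2.2129e-6 + 1.1257e-5*I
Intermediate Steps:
X = 9037756/5 (X = -1/5*(-9037756) = 9037756/5 ≈ 1.8076e+6)
j = -167 (j = -2 + 5*(-33) = -2 - 165 = -167)
E(P) = 4 + 3*I*sqrt(46) (E(P) = 4 + sqrt(-167 - 247) = 4 + sqrt(-414) = 4 + 3*I*sqrt(46))
E(-202 - 1*(-555))/X = (4 + 3*I*sqrt(46))/(9037756/5) = (4 + 3*I*sqrt(46))*(5/9037756) = 5/2259439 + 15*I*sqrt(46)/9037756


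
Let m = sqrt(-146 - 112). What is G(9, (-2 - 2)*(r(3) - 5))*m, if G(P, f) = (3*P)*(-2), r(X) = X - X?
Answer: -54*I*sqrt(258) ≈ -867.37*I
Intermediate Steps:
r(X) = 0
G(P, f) = -6*P
m = I*sqrt(258) (m = sqrt(-258) = I*sqrt(258) ≈ 16.062*I)
G(9, (-2 - 2)*(r(3) - 5))*m = (-6*9)*(I*sqrt(258)) = -54*I*sqrt(258)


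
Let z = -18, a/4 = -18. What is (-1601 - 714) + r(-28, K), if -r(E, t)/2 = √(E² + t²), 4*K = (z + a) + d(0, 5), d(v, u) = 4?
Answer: -2315 - √4985 ≈ -2385.6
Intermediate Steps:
a = -72 (a = 4*(-18) = -72)
K = -43/2 (K = ((-18 - 72) + 4)/4 = (-90 + 4)/4 = (¼)*(-86) = -43/2 ≈ -21.500)
r(E, t) = -2*√(E² + t²)
(-1601 - 714) + r(-28, K) = (-1601 - 714) - 2*√((-28)² + (-43/2)²) = -2315 - 2*√(784 + 1849/4) = -2315 - √4985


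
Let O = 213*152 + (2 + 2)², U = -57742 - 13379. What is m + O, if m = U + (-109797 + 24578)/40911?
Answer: -1584527338/40911 ≈ -38731.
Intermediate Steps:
U = -71121
O = 32392 (O = 32376 + 4² = 32376 + 16 = 32392)
m = -2909716450/40911 (m = -71121 + (-109797 + 24578)/40911 = -71121 - 85219*1/40911 = -71121 - 85219/40911 = -2909716450/40911 ≈ -71123.)
m + O = -2909716450/40911 + 32392 = -1584527338/40911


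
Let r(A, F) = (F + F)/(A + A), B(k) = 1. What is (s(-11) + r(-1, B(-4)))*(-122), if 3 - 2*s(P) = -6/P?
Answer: -305/11 ≈ -27.727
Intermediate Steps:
r(A, F) = F/A (r(A, F) = (2*F)/((2*A)) = (2*F)*(1/(2*A)) = F/A)
s(P) = 3/2 + 3/P (s(P) = 3/2 - (-3)/P = 3/2 + 3/P)
(s(-11) + r(-1, B(-4)))*(-122) = ((3/2 + 3/(-11)) + 1/(-1))*(-122) = ((3/2 + 3*(-1/11)) + 1*(-1))*(-122) = ((3/2 - 3/11) - 1)*(-122) = (27/22 - 1)*(-122) = (5/22)*(-122) = -305/11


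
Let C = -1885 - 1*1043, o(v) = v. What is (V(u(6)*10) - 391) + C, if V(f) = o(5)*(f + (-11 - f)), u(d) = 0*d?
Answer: -3374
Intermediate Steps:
u(d) = 0
V(f) = -55 (V(f) = 5*(f + (-11 - f)) = 5*(-11) = -55)
C = -2928 (C = -1885 - 1043 = -2928)
(V(u(6)*10) - 391) + C = (-55 - 391) - 2928 = -446 - 2928 = -3374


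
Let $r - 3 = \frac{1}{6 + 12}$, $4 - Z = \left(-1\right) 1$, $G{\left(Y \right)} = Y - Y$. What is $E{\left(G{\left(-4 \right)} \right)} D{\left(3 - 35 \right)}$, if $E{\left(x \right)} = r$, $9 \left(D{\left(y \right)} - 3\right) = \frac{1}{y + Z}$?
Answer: $\frac{20020}{2187} \approx 9.1541$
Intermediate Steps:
$G{\left(Y \right)} = 0$
$Z = 5$ ($Z = 4 - \left(-1\right) 1 = 4 - -1 = 4 + 1 = 5$)
$r = \frac{55}{18}$ ($r = 3 + \frac{1}{6 + 12} = 3 + \frac{1}{18} = \frac{55}{18} \approx 3.0556$)
$D{\left(y \right)} = 3 + \frac{1}{9 \left(5 + y\right)}$ ($D{\left(y \right)} = 3 + \frac{1}{9 \left(y + 5\right)} = 3 + \frac{1}{9 \left(5 + y\right)}$)
$E{\left(x \right)} = \frac{55}{18}$
$E{\left(G{\left(-4 \right)} \right)} D{\left(3 - 35 \right)} = \frac{55 \frac{136 + 27 \left(3 - 35\right)}{9 \left(5 + \left(3 - 35\right)\right)}}{18} = \frac{55 \frac{136 + 27 \left(-32\right)}{9 \left(5 - 32\right)}}{18} = \frac{55 \frac{136 - 864}{9 \left(-27\right)}}{18} = \frac{55 \cdot \frac{1}{9} \left(- \frac{1}{27}\right) \left(-728\right)}{18} = \frac{55}{18} \cdot \frac{728}{243} = \frac{20020}{2187}$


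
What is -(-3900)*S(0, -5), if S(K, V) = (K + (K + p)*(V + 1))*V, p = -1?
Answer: -78000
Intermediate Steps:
S(K, V) = V*(K + (1 + V)*(-1 + K)) (S(K, V) = (K + (K - 1)*(V + 1))*V = (K + (-1 + K)*(1 + V))*V = (K + (1 + V)*(-1 + K))*V = V*(K + (1 + V)*(-1 + K)))
-(-3900)*S(0, -5) = -(-3900)*(-5*(-1 - 1*(-5) + 2*0 + 0*(-5))) = -(-3900)*(-5*(-1 + 5 + 0 + 0)) = -(-3900)*(-5*4) = -(-3900)*(-20) = -650*120 = -78000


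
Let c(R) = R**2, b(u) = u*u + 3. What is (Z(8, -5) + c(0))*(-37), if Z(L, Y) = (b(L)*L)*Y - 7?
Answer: 99419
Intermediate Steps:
b(u) = 3 + u**2 (b(u) = u**2 + 3 = 3 + u**2)
Z(L, Y) = -7 + L*Y*(3 + L**2) (Z(L, Y) = ((3 + L**2)*L)*Y - 7 = (L*(3 + L**2))*Y - 7 = L*Y*(3 + L**2) - 7 = -7 + L*Y*(3 + L**2))
(Z(8, -5) + c(0))*(-37) = ((-7 + 8*(-5)*(3 + 8**2)) + 0**2)*(-37) = ((-7 + 8*(-5)*(3 + 64)) + 0)*(-37) = ((-7 + 8*(-5)*67) + 0)*(-37) = ((-7 - 2680) + 0)*(-37) = (-2687 + 0)*(-37) = -2687*(-37) = 99419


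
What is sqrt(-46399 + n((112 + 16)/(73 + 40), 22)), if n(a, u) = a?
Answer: 3*I*sqrt(65828263)/113 ≈ 215.4*I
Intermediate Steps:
sqrt(-46399 + n((112 + 16)/(73 + 40), 22)) = sqrt(-46399 + (112 + 16)/(73 + 40)) = sqrt(-46399 + 128/113) = sqrt(-5242959/113) = 3*I*sqrt(65828263)/113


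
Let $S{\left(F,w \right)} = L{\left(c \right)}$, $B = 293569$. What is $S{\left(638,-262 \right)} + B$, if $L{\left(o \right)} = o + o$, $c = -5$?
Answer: $293559$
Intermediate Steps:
$L{\left(o \right)} = 2 o$
$S{\left(F,w \right)} = -10$ ($S{\left(F,w \right)} = 2 \left(-5\right) = -10$)
$S{\left(638,-262 \right)} + B = -10 + 293569 = 293559$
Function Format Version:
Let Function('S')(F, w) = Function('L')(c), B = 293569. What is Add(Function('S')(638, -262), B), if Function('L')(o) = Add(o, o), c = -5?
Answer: 293559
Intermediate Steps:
Function('L')(o) = Mul(2, o)
Function('S')(F, w) = -10 (Function('S')(F, w) = Mul(2, -5) = -10)
Add(Function('S')(638, -262), B) = Add(-10, 293569) = 293559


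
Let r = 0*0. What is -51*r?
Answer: 0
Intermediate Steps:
r = 0
-51*r = -51*0 = 0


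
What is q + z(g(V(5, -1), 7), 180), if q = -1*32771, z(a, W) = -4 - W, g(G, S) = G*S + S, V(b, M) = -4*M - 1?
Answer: -32955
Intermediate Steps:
V(b, M) = -1 - 4*M
g(G, S) = S + G*S
q = -32771
q + z(g(V(5, -1), 7), 180) = -32771 + (-4 - 1*180) = -32771 + (-4 - 180) = -32771 - 184 = -32955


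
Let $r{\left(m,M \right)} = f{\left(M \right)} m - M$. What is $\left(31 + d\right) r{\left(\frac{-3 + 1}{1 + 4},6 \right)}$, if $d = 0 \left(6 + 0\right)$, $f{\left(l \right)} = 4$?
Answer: $- \frac{1178}{5} \approx -235.6$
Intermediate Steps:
$d = 0$ ($d = 0 \cdot 6 = 0$)
$r{\left(m,M \right)} = - M + 4 m$ ($r{\left(m,M \right)} = 4 m - M = - M + 4 m$)
$\left(31 + d\right) r{\left(\frac{-3 + 1}{1 + 4},6 \right)} = \left(31 + 0\right) \left(\left(-1\right) 6 + 4 \frac{-3 + 1}{1 + 4}\right) = 31 \left(-6 + 4 \left(- \frac{2}{5}\right)\right) = 31 \left(-6 - \frac{8}{5}\right) = 31 \left(- \frac{38}{5}\right) = - \frac{1178}{5}$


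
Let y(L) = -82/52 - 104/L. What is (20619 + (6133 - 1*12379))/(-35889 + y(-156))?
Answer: -1121094/2799413 ≈ -0.40047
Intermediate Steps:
y(L) = -41/26 - 104/L (y(L) = -82*1/52 - 104/L = -41/26 - 104/L)
(20619 + (6133 - 1*12379))/(-35889 + y(-156)) = (20619 + (6133 - 1*12379))/(-35889 + (-41/26 - 104/(-156))) = (20619 + (6133 - 12379))/(-35889 + (-41/26 - 104*(-1/156))) = (20619 - 6246)/(-35889 + (-41/26 + ⅔)) = 14373/(-35889 - 71/78) = 14373/(-2799413/78) = 14373*(-78/2799413) = -1121094/2799413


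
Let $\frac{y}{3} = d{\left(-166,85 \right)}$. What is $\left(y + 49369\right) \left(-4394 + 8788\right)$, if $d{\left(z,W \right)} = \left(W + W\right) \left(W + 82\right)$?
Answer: $591164366$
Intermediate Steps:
$d{\left(z,W \right)} = 2 W \left(82 + W\right)$
$y = 85170$ ($y = 3 \cdot 2 \cdot 85 \left(82 + 85\right) = 3 \cdot 2 \cdot 85 \cdot 167 = 3 \cdot 28390 = 85170$)
$\left(y + 49369\right) \left(-4394 + 8788\right) = \left(85170 + 49369\right) \left(-4394 + 8788\right) = 134539 \cdot 4394 = 591164366$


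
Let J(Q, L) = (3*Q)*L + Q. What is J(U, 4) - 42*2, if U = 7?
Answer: 7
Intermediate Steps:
J(Q, L) = Q + 3*L*Q (J(Q, L) = 3*L*Q + Q = Q + 3*L*Q)
J(U, 4) - 42*2 = 7*(1 + 3*4) - 42*2 = 7*(1 + 12) - 84 = 7*13 - 84 = 91 - 84 = 7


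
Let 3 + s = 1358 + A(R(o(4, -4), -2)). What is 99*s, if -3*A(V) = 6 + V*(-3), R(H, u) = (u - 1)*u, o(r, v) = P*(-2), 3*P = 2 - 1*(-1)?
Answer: 134541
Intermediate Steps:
P = 1 (P = (2 - 1*(-1))/3 = (2 + 1)/3 = (⅓)*3 = 1)
o(r, v) = -2 (o(r, v) = 1*(-2) = -2)
R(H, u) = u*(-1 + u) (R(H, u) = (-1 + u)*u = u*(-1 + u))
A(V) = -2 + V (A(V) = -(6 + V*(-3))/3 = -(6 - 3*V)/3 = -2 + V)
s = 1359 (s = -3 + (1358 + (-2 - 2*(-1 - 2))) = -3 + (1358 + (-2 - 2*(-3))) = -3 + (1358 + (-2 + 6)) = -3 + (1358 + 4) = -3 + 1362 = 1359)
99*s = 99*1359 = 134541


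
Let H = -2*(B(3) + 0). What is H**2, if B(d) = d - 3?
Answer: 0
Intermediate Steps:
B(d) = -3 + d
H = 0 (H = -2*((-3 + 3) + 0) = -2*(0 + 0) = -2*0 = 0)
H**2 = 0**2 = 0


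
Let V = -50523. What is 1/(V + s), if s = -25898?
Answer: -1/76421 ≈ -1.3085e-5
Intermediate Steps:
1/(V + s) = 1/(-50523 - 25898) = 1/(-76421) = -1/76421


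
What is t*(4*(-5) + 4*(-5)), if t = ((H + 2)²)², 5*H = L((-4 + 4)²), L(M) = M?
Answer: -640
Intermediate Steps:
H = 0 (H = (-4 + 4)²/5 = (⅕)*0² = (⅕)*0 = 0)
t = 16 (t = ((0 + 2)²)² = (2²)² = 4² = 16)
t*(4*(-5) + 4*(-5)) = 16*(4*(-5) + 4*(-5)) = 16*(-20 - 20) = 16*(-40) = -640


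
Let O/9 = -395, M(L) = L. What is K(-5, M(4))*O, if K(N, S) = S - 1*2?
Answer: -7110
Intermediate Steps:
K(N, S) = -2 + S (K(N, S) = S - 2 = -2 + S)
O = -3555 (O = 9*(-395) = -3555)
K(-5, M(4))*O = (-2 + 4)*(-3555) = 2*(-3555) = -7110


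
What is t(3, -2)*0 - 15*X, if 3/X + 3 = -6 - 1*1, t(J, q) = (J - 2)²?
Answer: 9/2 ≈ 4.5000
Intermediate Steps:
t(J, q) = (-2 + J)²
X = -3/10 (X = 3/(-3 + (-6 - 1*1)) = 3/(-3 + (-6 - 1)) = 3/(-3 - 7) = 3/(-10) = 3*(-⅒) = -3/10 ≈ -0.30000)
t(3, -2)*0 - 15*X = (-2 + 3)²*0 - 15*(-3/10) = 1²*0 + 9/2 = 1*0 + 9/2 = 0 + 9/2 = 9/2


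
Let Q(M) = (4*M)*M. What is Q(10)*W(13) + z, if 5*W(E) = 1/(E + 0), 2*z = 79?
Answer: 1187/26 ≈ 45.654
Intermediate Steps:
Q(M) = 4*M²
z = 79/2 (z = (½)*79 = 79/2 ≈ 39.500)
W(E) = 1/(5*E) (W(E) = 1/(5*(E + 0)) = 1/(5*E))
Q(10)*W(13) + z = (4*10²)*((⅕)/13) + 79/2 = (4*100)*((⅕)*(1/13)) + 79/2 = 400*(1/65) + 79/2 = 80/13 + 79/2 = 1187/26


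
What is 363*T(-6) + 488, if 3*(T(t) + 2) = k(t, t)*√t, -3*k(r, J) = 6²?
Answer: -238 - 1452*I*√6 ≈ -238.0 - 3556.7*I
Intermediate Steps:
k(r, J) = -12 (k(r, J) = -⅓*6² = -⅓*36 = -12)
T(t) = -2 - 4*√t (T(t) = -2 + (-12*√t)/3 = -2 - 4*√t)
363*T(-6) + 488 = 363*(-2 - 4*I*√6) + 488 = (-726 - 1452*I*√6) + 488 = -238 - 1452*I*√6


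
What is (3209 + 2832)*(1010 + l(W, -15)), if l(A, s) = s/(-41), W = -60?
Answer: 250248425/41 ≈ 6.1036e+6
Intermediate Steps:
l(A, s) = -s/41 (l(A, s) = s*(-1/41) = -s/41)
(3209 + 2832)*(1010 + l(W, -15)) = (3209 + 2832)*(1010 - 1/41*(-15)) = 6041*(1010 + 15/41) = 6041*(41425/41) = 250248425/41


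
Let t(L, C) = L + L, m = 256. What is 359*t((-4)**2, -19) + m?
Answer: 11744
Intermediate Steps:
t(L, C) = 2*L
359*t((-4)**2, -19) + m = 359*(2*(-4)**2) + 256 = 359*(2*16) + 256 = 359*32 + 256 = 11488 + 256 = 11744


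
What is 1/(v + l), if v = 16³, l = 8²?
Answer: 1/4160 ≈ 0.00024038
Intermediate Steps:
l = 64
v = 4096
1/(v + l) = 1/(4096 + 64) = 1/4160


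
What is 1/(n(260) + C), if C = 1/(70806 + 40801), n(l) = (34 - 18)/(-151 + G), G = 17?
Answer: -7477669/892789 ≈ -8.3756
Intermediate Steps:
n(l) = -8/67 (n(l) = (34 - 18)/(-151 + 17) = 16/(-134) = 16*(-1/134) = -8/67)
C = 1/111607 ≈ 8.9600e-6
1/(n(260) + C) = 1/(-8/67 + 1/111607) = 1/(-892789/7477669) = -7477669/892789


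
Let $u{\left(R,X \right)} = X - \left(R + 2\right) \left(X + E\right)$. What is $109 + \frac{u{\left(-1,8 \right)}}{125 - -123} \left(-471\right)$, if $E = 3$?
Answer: $\frac{28445}{248} \approx 114.7$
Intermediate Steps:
$u{\left(R,X \right)} = X - \left(2 + R\right) \left(3 + X\right)$ ($u{\left(R,X \right)} = X - \left(R + 2\right) \left(X + 3\right) = X - \left(2 + R\right) \left(3 + X\right)$)
$109 + \frac{u{\left(-1,8 \right)}}{125 - -123} \left(-471\right) = 109 + \frac{-6 - 8 - -3 - \left(-1\right) 8}{125 - -123} \left(-471\right) = 109 + \frac{-6 - 8 + 3 + 8}{125 + 123} \left(-471\right) = 109 + - \frac{3}{248} \left(-471\right) = 109 + \left(-3\right) \frac{1}{248} \left(-471\right) = 109 - - \frac{1413}{248} = 109 + \frac{1413}{248} = \frac{28445}{248}$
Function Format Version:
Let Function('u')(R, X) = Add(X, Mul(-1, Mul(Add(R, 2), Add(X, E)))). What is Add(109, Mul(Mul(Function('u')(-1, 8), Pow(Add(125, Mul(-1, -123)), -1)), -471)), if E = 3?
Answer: Rational(28445, 248) ≈ 114.70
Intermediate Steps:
Function('u')(R, X) = Add(X, Mul(-1, Add(2, R), Add(3, X))) (Function('u')(R, X) = Add(X, Mul(-1, Mul(Add(R, 2), Add(X, 3)))) = Add(X, Mul(-1, Mul(Add(2, R), Add(3, X)))) = Add(X, Mul(-1, Add(2, R), Add(3, X))))
Add(109, Mul(Mul(Function('u')(-1, 8), Pow(Add(125, Mul(-1, -123)), -1)), -471)) = Add(109, Mul(Mul(Add(-6, Mul(-1, 8), Mul(-3, -1), Mul(-1, -1, 8)), Pow(Add(125, Mul(-1, -123)), -1)), -471)) = Add(109, Mul(Mul(Add(-6, -8, 3, 8), Pow(Add(125, 123), -1)), -471)) = Add(109, Mul(Mul(-3, Pow(248, -1)), -471)) = Add(109, Mul(Mul(-3, Rational(1, 248)), -471)) = Add(109, Mul(Rational(-3, 248), -471)) = Add(109, Rational(1413, 248)) = Rational(28445, 248)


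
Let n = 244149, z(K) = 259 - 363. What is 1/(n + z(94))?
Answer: 1/244045 ≈ 4.0976e-6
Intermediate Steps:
z(K) = -104
1/(n + z(94)) = 1/(244149 - 104) = 1/244045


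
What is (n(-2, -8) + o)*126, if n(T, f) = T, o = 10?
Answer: 1008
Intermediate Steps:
(n(-2, -8) + o)*126 = (-2 + 10)*126 = 8*126 = 1008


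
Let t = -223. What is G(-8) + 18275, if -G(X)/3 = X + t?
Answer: 18968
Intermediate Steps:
G(X) = 669 - 3*X (G(X) = -3*(X - 223) = -3*(-223 + X) = 669 - 3*X)
G(-8) + 18275 = (669 - 3*(-8)) + 18275 = (669 + 24) + 18275 = 693 + 18275 = 18968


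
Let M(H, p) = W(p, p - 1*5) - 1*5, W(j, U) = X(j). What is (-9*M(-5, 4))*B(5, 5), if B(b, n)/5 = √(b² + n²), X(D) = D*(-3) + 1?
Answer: 3600*√2 ≈ 5091.2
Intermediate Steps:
X(D) = 1 - 3*D (X(D) = -3*D + 1 = 1 - 3*D)
B(b, n) = 5*√(b² + n²)
W(j, U) = 1 - 3*j
M(H, p) = -4 - 3*p (M(H, p) = (1 - 3*p) - 1*5 = (1 - 3*p) - 5 = -4 - 3*p)
(-9*M(-5, 4))*B(5, 5) = (-9*(-4 - 3*4))*(5*√(5² + 5²)) = (-9*(-4 - 12))*(5*√(25 + 25)) = (-9*(-16))*(5*√50) = 144*(5*(5*√2)) = 144*(25*√2) = 3600*√2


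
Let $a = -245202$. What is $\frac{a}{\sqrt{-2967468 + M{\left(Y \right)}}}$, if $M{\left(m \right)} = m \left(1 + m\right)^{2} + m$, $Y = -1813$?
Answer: $\frac{245202 i \sqrt{5955671953}}{5955671953} \approx 3.1773 i$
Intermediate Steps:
$M{\left(m \right)} = m + m \left(1 + m\right)^{2}$
$\frac{a}{\sqrt{-2967468 + M{\left(Y \right)}}} = - \frac{245202}{\sqrt{-2967468 - 1813 \left(1 + \left(1 - 1813\right)^{2}\right)}} = - \frac{245202}{\sqrt{-2967468 - 1813 \left(1 + \left(-1812\right)^{2}\right)}} = - \frac{245202}{\sqrt{-2967468 - 1813 \left(1 + 3283344\right)}} = - \frac{245202}{\sqrt{-2967468 - 5952704485}} = - \frac{245202}{\sqrt{-5955671953}} = - \frac{245202}{i \sqrt{5955671953}} = - 245202 \left(- \frac{i \sqrt{5955671953}}{5955671953}\right) = \frac{245202 i \sqrt{5955671953}}{5955671953}$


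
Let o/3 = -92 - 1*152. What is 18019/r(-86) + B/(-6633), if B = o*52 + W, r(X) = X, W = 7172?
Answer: -116863315/570438 ≈ -204.87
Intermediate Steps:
o = -732 (o = 3*(-92 - 1*152) = 3*(-92 - 152) = 3*(-244) = -732)
B = -30892 (B = -732*52 + 7172 = -38064 + 7172 = -30892)
18019/r(-86) + B/(-6633) = 18019/(-86) - 30892/(-6633) = 18019*(-1/86) - 30892*(-1/6633) = -18019/86 + 30892/6633 = -116863315/570438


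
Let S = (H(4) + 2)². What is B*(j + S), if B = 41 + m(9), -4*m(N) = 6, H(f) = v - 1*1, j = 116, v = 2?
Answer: 9875/2 ≈ 4937.5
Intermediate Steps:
H(f) = 1 (H(f) = 2 - 1*1 = 2 - 1 = 1)
m(N) = -3/2 (m(N) = -¼*6 = -3/2)
S = 9 (S = (1 + 2)² = 3² = 9)
B = 79/2 (B = 41 - 3/2 = 79/2 ≈ 39.500)
B*(j + S) = 79*(116 + 9)/2 = (79/2)*125 = 9875/2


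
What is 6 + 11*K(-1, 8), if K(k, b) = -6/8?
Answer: -9/4 ≈ -2.2500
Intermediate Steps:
K(k, b) = -¾ (K(k, b) = -6*⅛ = -¾)
6 + 11*K(-1, 8) = 6 + 11*(-¾) = 6 - 33/4 = -9/4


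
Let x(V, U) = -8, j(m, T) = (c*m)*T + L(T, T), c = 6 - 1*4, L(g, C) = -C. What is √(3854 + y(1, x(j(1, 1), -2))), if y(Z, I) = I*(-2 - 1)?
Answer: √3878 ≈ 62.274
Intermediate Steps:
c = 2 (c = 6 - 4 = 2)
j(m, T) = -T + 2*T*m (j(m, T) = (2*m)*T - T = 2*T*m - T = -T + 2*T*m)
y(Z, I) = -3*I (y(Z, I) = I*(-3) = -3*I)
√(3854 + y(1, x(j(1, 1), -2))) = √(3854 - 3*(-8)) = √(3854 + 24) = √3878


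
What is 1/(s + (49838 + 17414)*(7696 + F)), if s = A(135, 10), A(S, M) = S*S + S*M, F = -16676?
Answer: -1/603903385 ≈ -1.6559e-9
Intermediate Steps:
A(S, M) = S² + M*S
s = 19575 (s = 135*(10 + 135) = 135*145 = 19575)
1/(s + (49838 + 17414)*(7696 + F)) = 1/(19575 + (49838 + 17414)*(7696 - 16676)) = 1/(19575 + 67252*(-8980)) = 1/(19575 - 603922960) = 1/(-603903385) = -1/603903385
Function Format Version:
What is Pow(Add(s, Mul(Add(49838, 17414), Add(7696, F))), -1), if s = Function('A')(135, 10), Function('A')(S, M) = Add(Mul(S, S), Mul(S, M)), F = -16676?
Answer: Rational(-1, 603903385) ≈ -1.6559e-9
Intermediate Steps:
Function('A')(S, M) = Add(Pow(S, 2), Mul(M, S))
s = 19575 (s = Mul(135, Add(10, 135)) = Mul(135, 145) = 19575)
Pow(Add(s, Mul(Add(49838, 17414), Add(7696, F))), -1) = Pow(Add(19575, Mul(Add(49838, 17414), Add(7696, -16676))), -1) = Pow(Add(19575, Mul(67252, -8980)), -1) = Pow(Add(19575, -603922960), -1) = Pow(-603903385, -1) = Rational(-1, 603903385)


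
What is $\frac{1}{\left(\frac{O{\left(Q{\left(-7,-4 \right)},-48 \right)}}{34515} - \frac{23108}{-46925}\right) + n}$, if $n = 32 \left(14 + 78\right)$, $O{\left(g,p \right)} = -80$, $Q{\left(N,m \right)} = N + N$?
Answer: $\frac{323923275}{953788885324} \approx 0.00033962$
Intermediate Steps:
$Q{\left(N,m \right)} = 2 N$
$n = 2944$ ($n = 32 \cdot 92 = 2944$)
$\frac{1}{\left(\frac{O{\left(Q{\left(-7,-4 \right)},-48 \right)}}{34515} - \frac{23108}{-46925}\right) + n} = \frac{1}{\left(- \frac{80}{34515} - \frac{23108}{-46925}\right) + 2944} = \frac{1}{\left(\left(-80\right) \frac{1}{34515} - - \frac{23108}{46925}\right) + 2944} = \frac{1}{\left(- \frac{16}{6903} + \frac{23108}{46925}\right) + 2944} = \frac{1}{\frac{158763724}{323923275} + 2944} = \frac{1}{\frac{953788885324}{323923275}} = \frac{323923275}{953788885324}$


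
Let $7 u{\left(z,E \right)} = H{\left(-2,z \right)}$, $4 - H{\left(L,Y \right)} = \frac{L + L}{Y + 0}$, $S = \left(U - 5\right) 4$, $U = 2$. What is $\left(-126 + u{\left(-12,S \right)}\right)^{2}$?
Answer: $\frac{6943225}{441} \approx 15744.0$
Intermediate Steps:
$S = -12$ ($S = \left(2 - 5\right) 4 = \left(-3\right) 4 = -12$)
$H{\left(L,Y \right)} = 4 - \frac{2 L}{Y}$ ($H{\left(L,Y \right)} = 4 - \frac{L + L}{Y + 0} = 4 - \frac{2 L}{Y}$)
$u{\left(z,E \right)} = \frac{4}{7} + \frac{4}{7 z}$ ($u{\left(z,E \right)} = \frac{4 - - \frac{4}{z}}{7} = \frac{4 + \frac{4}{z}}{7} = \frac{4}{7} + \frac{4}{7 z}$)
$\left(-126 + u{\left(-12,S \right)}\right)^{2} = \left(-126 + \frac{4 \left(1 - 12\right)}{7 \left(-12\right)}\right)^{2} = \left(-126 + \frac{4}{7} \left(- \frac{1}{12}\right) \left(-11\right)\right)^{2} = \left(-126 + \frac{11}{21}\right)^{2} = \left(- \frac{2635}{21}\right)^{2} = \frac{6943225}{441}$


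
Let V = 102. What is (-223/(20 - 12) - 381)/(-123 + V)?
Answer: 3271/168 ≈ 19.470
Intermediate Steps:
(-223/(20 - 12) - 381)/(-123 + V) = (-223/(20 - 12) - 381)/(-123 + 102) = (-223/8 - 381)/(-21) = (-223*⅛ - 381)*(-1/21) = (-223/8 - 381)*(-1/21) = -3271/8*(-1/21) = 3271/168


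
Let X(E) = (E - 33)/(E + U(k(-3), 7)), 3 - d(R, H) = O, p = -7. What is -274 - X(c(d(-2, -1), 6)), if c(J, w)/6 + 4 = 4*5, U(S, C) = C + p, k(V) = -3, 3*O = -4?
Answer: -8789/32 ≈ -274.66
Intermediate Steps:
O = -4/3 (O = (⅓)*(-4) = -4/3 ≈ -1.3333)
U(S, C) = -7 + C (U(S, C) = C - 7 = -7 + C)
d(R, H) = 13/3 (d(R, H) = 3 - 1*(-4/3) = 3 + 4/3 = 13/3)
c(J, w) = 96 (c(J, w) = -24 + 6*(4*5) = -24 + 6*20 = -24 + 120 = 96)
X(E) = (-33 + E)/E (X(E) = (E - 33)/(E + (-7 + 7)) = (-33 + E)/(E + 0) = (-33 + E)/E)
-274 - X(c(d(-2, -1), 6)) = -274 - (-33 + 96)/96 = -274 - 63/96 = -274 - 1*21/32 = -274 - 21/32 = -8789/32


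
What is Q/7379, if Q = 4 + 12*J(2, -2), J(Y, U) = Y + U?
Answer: 4/7379 ≈ 0.00054208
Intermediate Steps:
J(Y, U) = U + Y
Q = 4 (Q = 4 + 12*(-2 + 2) = 4 + 12*0 = 4 + 0 = 4)
Q/7379 = 4/7379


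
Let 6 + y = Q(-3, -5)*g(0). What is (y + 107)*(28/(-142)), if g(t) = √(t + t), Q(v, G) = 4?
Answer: -1414/71 ≈ -19.915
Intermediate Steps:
g(t) = √2*√t (g(t) = √(2*t) = √2*√t)
y = -6 (y = -6 + 4*(√2*√0) = -6 + 4*(√2*0) = -6 + 4*0 = -6 + 0 = -6)
(y + 107)*(28/(-142)) = (-6 + 107)*(28/(-142)) = 101*(28*(-1/142)) = 101*(-14/71) = -1414/71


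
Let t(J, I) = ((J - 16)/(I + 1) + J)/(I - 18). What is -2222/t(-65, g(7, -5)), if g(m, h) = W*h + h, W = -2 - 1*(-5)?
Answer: -802142/577 ≈ -1390.2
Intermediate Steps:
W = 3 (W = -2 + 5 = 3)
g(m, h) = 4*h (g(m, h) = 3*h + h = 4*h)
t(J, I) = (J + (-16 + J)/(1 + I))/(-18 + I) (t(J, I) = ((-16 + J)/(1 + I) + J)/(-18 + I) = (J + (-16 + J)/(1 + I))/(-18 + I))
-2222/t(-65, g(7, -5)) = -2222*(18 - (4*(-5))² + 17*(4*(-5)))/(16 - 2*(-65) - 1*4*(-5)*(-65)) = -2222*(18 - 1*(-20)² + 17*(-20))/(16 + 130 - 1*(-20)*(-65)) = -2222*(18 - 1*400 - 340)/(16 + 130 - 1300) = -2222/(-1154/(18 - 400 - 340)) = -2222/(-1154/(-722)) = -2222/((-1/722*(-1154))) = -2222/577/361 = -2222*361/577 = -802142/577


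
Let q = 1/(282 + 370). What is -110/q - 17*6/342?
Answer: -4088057/57 ≈ -71720.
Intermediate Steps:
q = 1/652 ≈ 0.0015337
-110/q - 17*6/342 = -110/1/652 - 17*6/342 = -110*652 - 102*1/342 = -71720 - 17/57 = -4088057/57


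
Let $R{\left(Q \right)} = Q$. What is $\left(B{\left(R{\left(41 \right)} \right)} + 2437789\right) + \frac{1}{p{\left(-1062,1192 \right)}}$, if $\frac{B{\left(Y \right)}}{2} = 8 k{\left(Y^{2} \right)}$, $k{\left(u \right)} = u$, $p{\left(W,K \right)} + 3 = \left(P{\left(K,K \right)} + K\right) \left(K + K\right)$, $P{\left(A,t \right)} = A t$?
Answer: $\frac{8355729492792186}{3390181501} \approx 2.4647 \cdot 10^{6}$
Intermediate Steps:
$p{\left(W,K \right)} = -3 + 2 K \left(K + K^{2}\right)$ ($p{\left(W,K \right)} = -3 + \left(K K + K\right) \left(K + K\right) = -3 + \left(K^{2} + K\right) 2 K = -3 + \left(K + K^{2}\right) 2 K = -3 + 2 K \left(K + K^{2}\right)$)
$B{\left(Y \right)} = 16 Y^{2}$ ($B{\left(Y \right)} = 2 \cdot 8 Y^{2} = 16 Y^{2}$)
$\left(B{\left(R{\left(41 \right)} \right)} + 2437789\right) + \frac{1}{p{\left(-1062,1192 \right)}} = \left(16 \cdot 41^{2} + 2437789\right) + \frac{1}{-3 + 2 \cdot 1192^{2} + 2 \cdot 1192^{3}} = \left(16 \cdot 1681 + 2437789\right) + \frac{1}{-3 + 2 \cdot 1420864 + 2 \cdot 1693669888} = \left(26896 + 2437789\right) + \frac{1}{-3 + 2841728 + 3387339776} = 2464685 + \frac{1}{3390181501} = \frac{8355729492792186}{3390181501}$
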